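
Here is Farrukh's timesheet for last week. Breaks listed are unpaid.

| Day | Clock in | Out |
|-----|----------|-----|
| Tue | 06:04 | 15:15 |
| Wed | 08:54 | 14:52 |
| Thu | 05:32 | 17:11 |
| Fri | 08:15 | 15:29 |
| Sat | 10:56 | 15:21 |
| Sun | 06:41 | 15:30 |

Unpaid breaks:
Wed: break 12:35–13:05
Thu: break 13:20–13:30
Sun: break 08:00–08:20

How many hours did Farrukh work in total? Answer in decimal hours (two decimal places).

46.27 hours

Tue: 06:04–15:15 = 9 h 11 min
Wed: 08:54–14:52 = 5 h 58 min; less 30 min break → 5 h 28 min
Thu: 05:32–17:11 = 11 h 39 min; less 10 min break → 11 h 29 min
Fri: 08:15–15:29 = 7 h 14 min
Sat: 10:56–15:21 = 4 h 25 min
Sun: 06:41–15:30 = 8 h 49 min; less 20 min break → 8 h 29 min
Total: 9 h 11 min + 5 h 28 min + 11 h 29 min + 7 h 14 min + 4 h 25 min + 8 h 29 min = 46 h 16 min.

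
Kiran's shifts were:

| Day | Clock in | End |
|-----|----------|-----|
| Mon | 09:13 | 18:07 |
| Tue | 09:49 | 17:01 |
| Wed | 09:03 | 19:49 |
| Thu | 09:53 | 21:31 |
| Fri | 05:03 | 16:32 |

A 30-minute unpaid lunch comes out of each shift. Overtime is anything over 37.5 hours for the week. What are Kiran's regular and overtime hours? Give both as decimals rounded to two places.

Mon: 09:13–18:07 = 8 h 54 min; less 30 min break → 8 h 24 min
Tue: 09:49–17:01 = 7 h 12 min; less 30 min break → 6 h 42 min
Wed: 09:03–19:49 = 10 h 46 min; less 30 min break → 10 h 16 min
Thu: 09:53–21:31 = 11 h 38 min; less 30 min break → 11 h 8 min
Fri: 05:03–16:32 = 11 h 29 min; less 30 min break → 10 h 59 min
Total worked: 47 h 29 min = 47.48 h.
Threshold 37.5 h → overtime 9 h 59 min, regular 37 h 30 min.

Regular 37.50 hours, overtime 9.98 hours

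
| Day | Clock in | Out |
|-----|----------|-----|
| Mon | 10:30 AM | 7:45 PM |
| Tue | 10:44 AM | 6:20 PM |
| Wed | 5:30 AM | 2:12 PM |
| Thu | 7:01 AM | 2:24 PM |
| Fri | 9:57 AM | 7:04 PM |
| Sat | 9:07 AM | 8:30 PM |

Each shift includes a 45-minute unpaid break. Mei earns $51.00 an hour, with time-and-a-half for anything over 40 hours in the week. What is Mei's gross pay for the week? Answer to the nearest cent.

Mon: 10:30 AM–7:45 PM = 9 h 15 min; less 45 min break → 8 h 30 min
Tue: 10:44 AM–6:20 PM = 7 h 36 min; less 45 min break → 6 h 51 min
Wed: 5:30 AM–2:12 PM = 8 h 42 min; less 45 min break → 7 h 57 min
Thu: 7:01 AM–2:24 PM = 7 h 23 min; less 45 min break → 6 h 38 min
Fri: 9:57 AM–7:04 PM = 9 h 7 min; less 45 min break → 8 h 22 min
Sat: 9:07 AM–8:30 PM = 11 h 23 min; less 45 min break → 10 h 38 min
Total worked: 48 h 56 min = 2936 min.
Regular 40 h 0 min = 2400 min at $51.00/h; overtime 8 h 56 min = 536 min at $76.50/h.
Pay = (2400 × $51.00 + 536 × $76.50) ÷ 60 = $2723.40.

$2723.40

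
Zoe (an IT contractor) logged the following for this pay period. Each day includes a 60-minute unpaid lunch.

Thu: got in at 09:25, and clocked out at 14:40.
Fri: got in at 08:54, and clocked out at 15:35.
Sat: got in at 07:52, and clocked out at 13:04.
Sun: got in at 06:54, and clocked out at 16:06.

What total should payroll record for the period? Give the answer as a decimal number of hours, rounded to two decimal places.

22.33 hours

Thu: 09:25–14:40 = 5 h 15 min; less 60 min break → 4 h 15 min
Fri: 08:54–15:35 = 6 h 41 min; less 60 min break → 5 h 41 min
Sat: 07:52–13:04 = 5 h 12 min; less 60 min break → 4 h 12 min
Sun: 06:54–16:06 = 9 h 12 min; less 60 min break → 8 h 12 min
Total: 4 h 15 min + 5 h 41 min + 4 h 12 min + 8 h 12 min = 22 h 20 min.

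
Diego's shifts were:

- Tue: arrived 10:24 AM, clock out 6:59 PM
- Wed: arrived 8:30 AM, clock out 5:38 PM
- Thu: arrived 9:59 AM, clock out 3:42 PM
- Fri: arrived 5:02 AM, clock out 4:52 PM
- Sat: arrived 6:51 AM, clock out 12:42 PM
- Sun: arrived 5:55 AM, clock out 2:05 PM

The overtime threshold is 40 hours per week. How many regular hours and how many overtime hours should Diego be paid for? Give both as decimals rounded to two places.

Tue: 10:24 AM–6:59 PM = 8 h 35 min
Wed: 8:30 AM–5:38 PM = 9 h 8 min
Thu: 9:59 AM–3:42 PM = 5 h 43 min
Fri: 5:02 AM–4:52 PM = 11 h 50 min
Sat: 6:51 AM–12:42 PM = 5 h 51 min
Sun: 5:55 AM–2:05 PM = 8 h 10 min
Total worked: 49 h 17 min = 49.28 h.
Threshold 40 h → overtime 9 h 17 min, regular 40 h 0 min.

Regular 40.00 hours, overtime 9.28 hours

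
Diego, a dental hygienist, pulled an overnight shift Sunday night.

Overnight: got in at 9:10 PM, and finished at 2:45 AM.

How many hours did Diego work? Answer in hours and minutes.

Overnight: 9:10 PM → midnight = 2 h 50 min; midnight → 2:45 AM = 2 h 45 min; span 5 h 35 min

5 h 35 min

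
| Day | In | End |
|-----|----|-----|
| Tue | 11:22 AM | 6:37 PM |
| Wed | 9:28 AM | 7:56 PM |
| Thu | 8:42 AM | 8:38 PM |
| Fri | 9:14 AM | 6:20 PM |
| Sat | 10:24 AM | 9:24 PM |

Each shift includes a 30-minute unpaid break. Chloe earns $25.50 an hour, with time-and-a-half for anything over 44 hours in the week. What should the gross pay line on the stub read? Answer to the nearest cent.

Tue: 11:22 AM–6:37 PM = 7 h 15 min; less 30 min break → 6 h 45 min
Wed: 9:28 AM–7:56 PM = 10 h 28 min; less 30 min break → 9 h 58 min
Thu: 8:42 AM–8:38 PM = 11 h 56 min; less 30 min break → 11 h 26 min
Fri: 9:14 AM–6:20 PM = 9 h 6 min; less 30 min break → 8 h 36 min
Sat: 10:24 AM–9:24 PM = 11 h 0 min; less 30 min break → 10 h 30 min
Total worked: 47 h 15 min = 2835 min.
Regular 44 h 0 min = 2640 min at $25.50/h; overtime 3 h 15 min = 195 min at $38.25/h.
Pay = (2640 × $25.50 + 195 × $38.25) ÷ 60 = $1246.31.

$1246.31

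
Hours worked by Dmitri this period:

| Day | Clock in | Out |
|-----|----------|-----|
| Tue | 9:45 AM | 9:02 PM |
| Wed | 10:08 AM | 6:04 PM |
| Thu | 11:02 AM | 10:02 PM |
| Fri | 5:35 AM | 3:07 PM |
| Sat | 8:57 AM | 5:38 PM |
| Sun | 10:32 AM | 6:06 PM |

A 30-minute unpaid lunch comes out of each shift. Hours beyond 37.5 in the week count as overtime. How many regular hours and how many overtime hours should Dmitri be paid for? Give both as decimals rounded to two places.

Tue: 9:45 AM–9:02 PM = 11 h 17 min; less 30 min break → 10 h 47 min
Wed: 10:08 AM–6:04 PM = 7 h 56 min; less 30 min break → 7 h 26 min
Thu: 11:02 AM–10:02 PM = 11 h 0 min; less 30 min break → 10 h 30 min
Fri: 5:35 AM–3:07 PM = 9 h 32 min; less 30 min break → 9 h 2 min
Sat: 8:57 AM–5:38 PM = 8 h 41 min; less 30 min break → 8 h 11 min
Sun: 10:32 AM–6:06 PM = 7 h 34 min; less 30 min break → 7 h 4 min
Total worked: 53 h 0 min = 53.00 h.
Threshold 37.5 h → overtime 15 h 30 min, regular 37 h 30 min.

Regular 37.50 hours, overtime 15.50 hours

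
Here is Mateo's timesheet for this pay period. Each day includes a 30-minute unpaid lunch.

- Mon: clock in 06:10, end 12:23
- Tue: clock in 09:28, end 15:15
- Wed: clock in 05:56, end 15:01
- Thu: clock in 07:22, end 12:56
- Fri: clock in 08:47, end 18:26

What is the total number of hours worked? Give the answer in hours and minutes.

Mon: 06:10–12:23 = 6 h 13 min; less 30 min break → 5 h 43 min
Tue: 09:28–15:15 = 5 h 47 min; less 30 min break → 5 h 17 min
Wed: 05:56–15:01 = 9 h 5 min; less 30 min break → 8 h 35 min
Thu: 07:22–12:56 = 5 h 34 min; less 30 min break → 5 h 4 min
Fri: 08:47–18:26 = 9 h 39 min; less 30 min break → 9 h 9 min
Total: 5 h 43 min + 5 h 17 min + 8 h 35 min + 5 h 4 min + 9 h 9 min = 33 h 48 min.

33 h 48 min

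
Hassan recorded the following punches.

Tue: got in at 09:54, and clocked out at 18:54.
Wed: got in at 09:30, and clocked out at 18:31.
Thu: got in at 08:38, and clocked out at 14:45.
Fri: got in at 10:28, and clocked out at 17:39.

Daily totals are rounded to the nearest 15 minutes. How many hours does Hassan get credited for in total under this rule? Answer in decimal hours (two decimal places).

31.25 hours

Tue: 09:54–18:54 = 9 h 0 min → rounds to 9 h 0 min
Wed: 09:30–18:31 = 9 h 1 min → rounds to 9 h 0 min
Thu: 08:38–14:45 = 6 h 7 min → rounds to 6 h 0 min
Fri: 10:28–17:39 = 7 h 11 min → rounds to 7 h 15 min
Total credited: 31 h 15 min.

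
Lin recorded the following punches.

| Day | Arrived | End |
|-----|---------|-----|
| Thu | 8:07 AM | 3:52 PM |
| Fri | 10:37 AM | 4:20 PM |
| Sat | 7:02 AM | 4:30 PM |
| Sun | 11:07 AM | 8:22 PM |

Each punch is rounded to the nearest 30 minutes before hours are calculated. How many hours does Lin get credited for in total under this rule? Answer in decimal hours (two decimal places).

33.00 hours

Thu: in 8:07 AM→8:00 AM, out 3:52 PM→4:00 PM; 8 h 0 min
Fri: in 10:37 AM→10:30 AM, out 4:20 PM→4:30 PM; 6 h 0 min
Sat: in 7:02 AM→7:00 AM, out 4:30 PM→4:30 PM; 9 h 30 min
Sun: in 11:07 AM→11:00 AM, out 8:22 PM→8:30 PM; 9 h 30 min
Total credited: 33 h 0 min.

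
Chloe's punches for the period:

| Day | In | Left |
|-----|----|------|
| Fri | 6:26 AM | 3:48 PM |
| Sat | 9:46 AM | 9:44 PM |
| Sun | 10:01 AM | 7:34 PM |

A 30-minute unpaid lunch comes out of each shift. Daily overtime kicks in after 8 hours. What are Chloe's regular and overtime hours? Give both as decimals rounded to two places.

Regular 24.00 hours, overtime 5.38 hours

Fri: 6:26 AM–3:48 PM = 9 h 22 min; less 30 min break → 8 h 52 min
Sat: 9:46 AM–9:44 PM = 11 h 58 min; less 30 min break → 11 h 28 min
Sun: 10:01 AM–7:34 PM = 9 h 33 min; less 30 min break → 9 h 3 min
Fri reg 8 h 0 min / OT 0 h 52 min; Sat reg 8 h 0 min / OT 3 h 28 min; Sun reg 8 h 0 min / OT 1 h 3 min.
Totals: regular 24 h 0 min, overtime 5 h 23 min.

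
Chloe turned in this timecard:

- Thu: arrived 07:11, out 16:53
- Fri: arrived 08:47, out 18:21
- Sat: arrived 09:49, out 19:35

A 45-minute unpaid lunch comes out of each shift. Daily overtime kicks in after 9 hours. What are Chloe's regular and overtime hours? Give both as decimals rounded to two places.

Thu: 07:11–16:53 = 9 h 42 min; less 45 min break → 8 h 57 min
Fri: 08:47–18:21 = 9 h 34 min; less 45 min break → 8 h 49 min
Sat: 09:49–19:35 = 9 h 46 min; less 45 min break → 9 h 1 min
Thu reg 8 h 57 min / OT 0 h 0 min; Fri reg 8 h 49 min / OT 0 h 0 min; Sat reg 9 h 0 min / OT 0 h 1 min.
Totals: regular 26 h 46 min, overtime 0 h 1 min.

Regular 26.77 hours, overtime 0.02 hours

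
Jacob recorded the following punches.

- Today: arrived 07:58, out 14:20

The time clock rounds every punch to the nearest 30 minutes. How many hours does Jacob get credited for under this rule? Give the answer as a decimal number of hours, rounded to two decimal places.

6.50 hours

Today: in 07:58→08:00, out 14:20→14:30; 6 h 30 min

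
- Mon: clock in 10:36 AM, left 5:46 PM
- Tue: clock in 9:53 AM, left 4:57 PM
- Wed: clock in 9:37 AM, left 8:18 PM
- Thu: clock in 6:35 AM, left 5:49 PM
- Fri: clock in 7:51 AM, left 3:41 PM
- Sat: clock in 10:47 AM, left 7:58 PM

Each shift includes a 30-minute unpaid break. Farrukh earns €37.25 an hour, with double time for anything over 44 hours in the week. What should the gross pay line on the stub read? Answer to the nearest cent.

€2098.42

Mon: 10:36 AM–5:46 PM = 7 h 10 min; less 30 min break → 6 h 40 min
Tue: 9:53 AM–4:57 PM = 7 h 4 min; less 30 min break → 6 h 34 min
Wed: 9:37 AM–8:18 PM = 10 h 41 min; less 30 min break → 10 h 11 min
Thu: 6:35 AM–5:49 PM = 11 h 14 min; less 30 min break → 10 h 44 min
Fri: 7:51 AM–3:41 PM = 7 h 50 min; less 30 min break → 7 h 20 min
Sat: 10:47 AM–7:58 PM = 9 h 11 min; less 30 min break → 8 h 41 min
Total worked: 50 h 10 min = 3010 min.
Regular 44 h 0 min = 2640 min at €37.25/h; overtime 6 h 10 min = 370 min at €74.50/h.
Pay = (2640 × €37.25 + 370 × €74.50) ÷ 60 = €2098.42.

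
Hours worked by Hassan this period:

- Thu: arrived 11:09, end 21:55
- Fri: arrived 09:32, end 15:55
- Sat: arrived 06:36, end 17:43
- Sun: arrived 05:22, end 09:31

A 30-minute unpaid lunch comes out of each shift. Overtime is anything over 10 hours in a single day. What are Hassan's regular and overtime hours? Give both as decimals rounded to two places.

Thu: 11:09–21:55 = 10 h 46 min; less 30 min break → 10 h 16 min
Fri: 09:32–15:55 = 6 h 23 min; less 30 min break → 5 h 53 min
Sat: 06:36–17:43 = 11 h 7 min; less 30 min break → 10 h 37 min
Sun: 05:22–09:31 = 4 h 9 min; less 30 min break → 3 h 39 min
Thu reg 10 h 0 min / OT 0 h 16 min; Fri reg 5 h 53 min / OT 0 h 0 min; Sat reg 10 h 0 min / OT 0 h 37 min; Sun reg 3 h 39 min / OT 0 h 0 min.
Totals: regular 29 h 32 min, overtime 0 h 53 min.

Regular 29.53 hours, overtime 0.88 hours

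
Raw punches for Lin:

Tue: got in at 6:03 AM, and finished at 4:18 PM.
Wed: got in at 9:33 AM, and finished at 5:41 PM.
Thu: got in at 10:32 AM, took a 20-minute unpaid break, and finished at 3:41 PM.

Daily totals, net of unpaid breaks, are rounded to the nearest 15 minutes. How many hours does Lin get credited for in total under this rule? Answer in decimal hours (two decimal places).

23.25 hours

Tue: 6:03 AM–4:18 PM = 10 h 15 min → rounds to 10 h 15 min
Wed: 9:33 AM–5:41 PM = 8 h 8 min → rounds to 8 h 15 min
Thu: 10:32 AM–3:41 PM = 5 h 9 min − 20 min = 4 h 49 min → rounds to 4 h 45 min
Total credited: 23 h 15 min.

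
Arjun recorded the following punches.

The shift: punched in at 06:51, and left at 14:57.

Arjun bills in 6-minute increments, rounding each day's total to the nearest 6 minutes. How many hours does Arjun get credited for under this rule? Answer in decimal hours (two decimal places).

The shift: 06:51–14:57 = 8 h 6 min → rounds to 8 h 6 min

8.10 hours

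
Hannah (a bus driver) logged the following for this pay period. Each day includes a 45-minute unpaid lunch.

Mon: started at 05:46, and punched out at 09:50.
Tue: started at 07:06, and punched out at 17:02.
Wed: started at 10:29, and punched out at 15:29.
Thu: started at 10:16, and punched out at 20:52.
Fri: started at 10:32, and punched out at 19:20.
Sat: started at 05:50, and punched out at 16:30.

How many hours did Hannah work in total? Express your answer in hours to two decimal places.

44.57 hours

Mon: 05:46–09:50 = 4 h 4 min; less 45 min break → 3 h 19 min
Tue: 07:06–17:02 = 9 h 56 min; less 45 min break → 9 h 11 min
Wed: 10:29–15:29 = 5 h 0 min; less 45 min break → 4 h 15 min
Thu: 10:16–20:52 = 10 h 36 min; less 45 min break → 9 h 51 min
Fri: 10:32–19:20 = 8 h 48 min; less 45 min break → 8 h 3 min
Sat: 05:50–16:30 = 10 h 40 min; less 45 min break → 9 h 55 min
Total: 3 h 19 min + 9 h 11 min + 4 h 15 min + 9 h 51 min + 8 h 3 min + 9 h 55 min = 44 h 34 min.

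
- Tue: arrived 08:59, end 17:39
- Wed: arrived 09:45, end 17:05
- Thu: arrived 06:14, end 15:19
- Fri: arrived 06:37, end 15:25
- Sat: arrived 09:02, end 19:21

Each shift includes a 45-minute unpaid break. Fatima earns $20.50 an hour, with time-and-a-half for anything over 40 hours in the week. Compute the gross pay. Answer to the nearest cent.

Tue: 08:59–17:39 = 8 h 40 min; less 45 min break → 7 h 55 min
Wed: 09:45–17:05 = 7 h 20 min; less 45 min break → 6 h 35 min
Thu: 06:14–15:19 = 9 h 5 min; less 45 min break → 8 h 20 min
Fri: 06:37–15:25 = 8 h 48 min; less 45 min break → 8 h 3 min
Sat: 09:02–19:21 = 10 h 19 min; less 45 min break → 9 h 34 min
Total worked: 40 h 27 min = 2427 min.
Regular 40 h 0 min = 2400 min at $20.50/h; overtime 0 h 27 min = 27 min at $30.75/h.
Pay = (2400 × $20.50 + 27 × $30.75) ÷ 60 = $833.84.

$833.84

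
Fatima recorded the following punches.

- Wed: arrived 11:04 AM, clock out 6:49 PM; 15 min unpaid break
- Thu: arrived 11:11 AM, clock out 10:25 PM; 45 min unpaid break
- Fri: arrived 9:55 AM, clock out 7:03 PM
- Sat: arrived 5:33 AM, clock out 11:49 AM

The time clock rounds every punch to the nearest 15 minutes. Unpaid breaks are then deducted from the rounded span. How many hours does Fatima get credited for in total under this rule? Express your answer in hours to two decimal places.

Wed: in 11:04 AM→11:00 AM, out 6:49 PM→6:45 PM; 7 h 45 min − 15 min = 7 h 30 min
Thu: in 11:11 AM→11:15 AM, out 10:25 PM→10:30 PM; 11 h 15 min − 45 min = 10 h 30 min
Fri: in 9:55 AM→10:00 AM, out 7:03 PM→7:00 PM; 9 h 0 min
Sat: in 5:33 AM→5:30 AM, out 11:49 AM→11:45 AM; 6 h 15 min
Total credited: 33 h 15 min.

33.25 hours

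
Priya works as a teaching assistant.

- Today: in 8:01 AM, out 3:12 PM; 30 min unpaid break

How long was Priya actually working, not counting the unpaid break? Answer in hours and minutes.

Today: 8:01 AM–3:12 PM = 7 h 11 min; less 30 min break → 6 h 41 min

6 h 41 min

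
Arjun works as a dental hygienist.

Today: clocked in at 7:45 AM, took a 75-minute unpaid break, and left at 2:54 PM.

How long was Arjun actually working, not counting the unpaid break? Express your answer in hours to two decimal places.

Today: 7:45 AM–2:54 PM = 7 h 9 min; less 75 min break → 5 h 54 min

5.90 hours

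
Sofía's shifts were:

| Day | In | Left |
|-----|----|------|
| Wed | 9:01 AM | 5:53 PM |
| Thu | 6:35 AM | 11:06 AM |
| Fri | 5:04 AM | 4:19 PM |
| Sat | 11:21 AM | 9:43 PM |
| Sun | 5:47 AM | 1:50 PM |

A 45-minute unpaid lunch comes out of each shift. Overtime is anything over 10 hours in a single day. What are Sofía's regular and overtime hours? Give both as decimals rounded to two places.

Wed: 9:01 AM–5:53 PM = 8 h 52 min; less 45 min break → 8 h 7 min
Thu: 6:35 AM–11:06 AM = 4 h 31 min; less 45 min break → 3 h 46 min
Fri: 5:04 AM–4:19 PM = 11 h 15 min; less 45 min break → 10 h 30 min
Sat: 11:21 AM–9:43 PM = 10 h 22 min; less 45 min break → 9 h 37 min
Sun: 5:47 AM–1:50 PM = 8 h 3 min; less 45 min break → 7 h 18 min
Wed reg 8 h 7 min / OT 0 h 0 min; Thu reg 3 h 46 min / OT 0 h 0 min; Fri reg 10 h 0 min / OT 0 h 30 min; Sat reg 9 h 37 min / OT 0 h 0 min; Sun reg 7 h 18 min / OT 0 h 0 min.
Totals: regular 38 h 48 min, overtime 0 h 30 min.

Regular 38.80 hours, overtime 0.50 hours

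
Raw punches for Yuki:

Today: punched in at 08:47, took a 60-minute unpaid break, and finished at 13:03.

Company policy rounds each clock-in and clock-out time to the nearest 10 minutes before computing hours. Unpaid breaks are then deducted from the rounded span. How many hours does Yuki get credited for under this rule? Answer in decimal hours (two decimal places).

3.17 hours

Today: in 08:47→08:50, out 13:03→13:00; 4 h 10 min − 60 min = 3 h 10 min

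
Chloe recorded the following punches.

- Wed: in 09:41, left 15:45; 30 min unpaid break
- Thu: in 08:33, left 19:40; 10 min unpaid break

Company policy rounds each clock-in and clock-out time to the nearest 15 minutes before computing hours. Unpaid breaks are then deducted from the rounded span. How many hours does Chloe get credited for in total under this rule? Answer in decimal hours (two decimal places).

Wed: in 09:41→09:45, out 15:45→15:45; 6 h 0 min − 30 min = 5 h 30 min
Thu: in 08:33→08:30, out 19:40→19:45; 11 h 15 min − 10 min = 11 h 5 min
Total credited: 16 h 35 min.

16.58 hours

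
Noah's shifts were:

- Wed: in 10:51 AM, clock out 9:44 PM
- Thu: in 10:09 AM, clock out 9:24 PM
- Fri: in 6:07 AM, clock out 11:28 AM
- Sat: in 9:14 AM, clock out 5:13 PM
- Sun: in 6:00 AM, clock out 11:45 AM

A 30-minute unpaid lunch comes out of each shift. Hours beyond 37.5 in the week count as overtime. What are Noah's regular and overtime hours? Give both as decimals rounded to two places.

Wed: 10:51 AM–9:44 PM = 10 h 53 min; less 30 min break → 10 h 23 min
Thu: 10:09 AM–9:24 PM = 11 h 15 min; less 30 min break → 10 h 45 min
Fri: 6:07 AM–11:28 AM = 5 h 21 min; less 30 min break → 4 h 51 min
Sat: 9:14 AM–5:13 PM = 7 h 59 min; less 30 min break → 7 h 29 min
Sun: 6:00 AM–11:45 AM = 5 h 45 min; less 30 min break → 5 h 15 min
Total worked: 38 h 43 min = 38.72 h.
Threshold 37.5 h → overtime 1 h 13 min, regular 37 h 30 min.

Regular 37.50 hours, overtime 1.22 hours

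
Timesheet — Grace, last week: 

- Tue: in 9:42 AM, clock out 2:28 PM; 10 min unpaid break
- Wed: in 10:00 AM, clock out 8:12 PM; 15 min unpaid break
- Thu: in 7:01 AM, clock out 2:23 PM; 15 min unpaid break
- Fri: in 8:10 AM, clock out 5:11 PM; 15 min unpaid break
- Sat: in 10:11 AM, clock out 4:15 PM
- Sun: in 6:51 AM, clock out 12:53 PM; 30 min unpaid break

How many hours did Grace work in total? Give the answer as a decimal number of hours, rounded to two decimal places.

Tue: 9:42 AM–2:28 PM = 4 h 46 min; less 10 min break → 4 h 36 min
Wed: 10:00 AM–8:12 PM = 10 h 12 min; less 15 min break → 9 h 57 min
Thu: 7:01 AM–2:23 PM = 7 h 22 min; less 15 min break → 7 h 7 min
Fri: 8:10 AM–5:11 PM = 9 h 1 min; less 15 min break → 8 h 46 min
Sat: 10:11 AM–4:15 PM = 6 h 4 min
Sun: 6:51 AM–12:53 PM = 6 h 2 min; less 30 min break → 5 h 32 min
Total: 4 h 36 min + 9 h 57 min + 7 h 7 min + 8 h 46 min + 6 h 4 min + 5 h 32 min = 42 h 2 min.

42.03 hours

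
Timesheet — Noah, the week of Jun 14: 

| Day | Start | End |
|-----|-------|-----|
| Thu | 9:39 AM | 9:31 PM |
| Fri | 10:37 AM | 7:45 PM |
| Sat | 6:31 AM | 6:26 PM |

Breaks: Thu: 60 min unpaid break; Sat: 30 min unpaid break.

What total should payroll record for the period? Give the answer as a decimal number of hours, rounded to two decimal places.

Thu: 9:39 AM–9:31 PM = 11 h 52 min; less 60 min break → 10 h 52 min
Fri: 10:37 AM–7:45 PM = 9 h 8 min
Sat: 6:31 AM–6:26 PM = 11 h 55 min; less 30 min break → 11 h 25 min
Total: 10 h 52 min + 9 h 8 min + 11 h 25 min = 31 h 25 min.

31.42 hours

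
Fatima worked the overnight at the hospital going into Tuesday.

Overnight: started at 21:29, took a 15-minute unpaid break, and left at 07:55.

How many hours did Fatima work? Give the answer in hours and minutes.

Overnight: 21:29 → midnight = 2 h 31 min; midnight → 07:55 = 7 h 55 min; span 10 h 26 min; less 15 min break → 10 h 11 min

10 h 11 min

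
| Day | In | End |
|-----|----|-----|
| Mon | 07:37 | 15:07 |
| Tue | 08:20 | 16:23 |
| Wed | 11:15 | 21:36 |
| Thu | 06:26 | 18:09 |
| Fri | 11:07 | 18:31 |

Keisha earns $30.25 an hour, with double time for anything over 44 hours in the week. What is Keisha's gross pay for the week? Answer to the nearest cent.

Mon: 07:37–15:07 = 7 h 30 min
Tue: 08:20–16:23 = 8 h 3 min
Wed: 11:15–21:36 = 10 h 21 min
Thu: 06:26–18:09 = 11 h 43 min
Fri: 11:07–18:31 = 7 h 24 min
Total worked: 45 h 1 min = 2701 min.
Regular 44 h 0 min = 2640 min at $30.25/h; overtime 1 h 1 min = 61 min at $60.50/h.
Pay = (2640 × $30.25 + 61 × $60.50) ÷ 60 = $1392.51.

$1392.51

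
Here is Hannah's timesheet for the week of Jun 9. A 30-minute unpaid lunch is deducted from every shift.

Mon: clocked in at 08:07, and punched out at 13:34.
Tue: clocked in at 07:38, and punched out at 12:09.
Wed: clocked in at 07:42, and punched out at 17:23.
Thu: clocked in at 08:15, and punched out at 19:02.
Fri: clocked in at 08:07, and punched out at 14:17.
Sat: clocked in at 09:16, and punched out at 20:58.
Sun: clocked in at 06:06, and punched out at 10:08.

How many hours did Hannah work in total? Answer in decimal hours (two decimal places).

Mon: 08:07–13:34 = 5 h 27 min; less 30 min break → 4 h 57 min
Tue: 07:38–12:09 = 4 h 31 min; less 30 min break → 4 h 1 min
Wed: 07:42–17:23 = 9 h 41 min; less 30 min break → 9 h 11 min
Thu: 08:15–19:02 = 10 h 47 min; less 30 min break → 10 h 17 min
Fri: 08:07–14:17 = 6 h 10 min; less 30 min break → 5 h 40 min
Sat: 09:16–20:58 = 11 h 42 min; less 30 min break → 11 h 12 min
Sun: 06:06–10:08 = 4 h 2 min; less 30 min break → 3 h 32 min
Total: 4 h 57 min + 4 h 1 min + 9 h 11 min + 10 h 17 min + 5 h 40 min + 11 h 12 min + 3 h 32 min = 48 h 50 min.

48.83 hours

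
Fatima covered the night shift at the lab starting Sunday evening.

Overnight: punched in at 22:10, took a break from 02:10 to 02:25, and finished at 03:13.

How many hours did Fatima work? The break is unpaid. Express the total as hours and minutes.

Overnight: 22:10 → midnight = 1 h 50 min; midnight → 03:13 = 3 h 13 min; span 5 h 3 min; less 15 min break → 4 h 48 min

4 h 48 min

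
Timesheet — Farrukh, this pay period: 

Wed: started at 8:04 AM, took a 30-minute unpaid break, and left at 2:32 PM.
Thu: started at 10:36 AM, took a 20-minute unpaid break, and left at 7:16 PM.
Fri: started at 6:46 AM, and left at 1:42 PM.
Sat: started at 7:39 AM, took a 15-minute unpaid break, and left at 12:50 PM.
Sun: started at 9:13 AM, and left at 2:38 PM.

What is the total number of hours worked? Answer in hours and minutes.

Wed: 8:04 AM–2:32 PM = 6 h 28 min; less 30 min break → 5 h 58 min
Thu: 10:36 AM–7:16 PM = 8 h 40 min; less 20 min break → 8 h 20 min
Fri: 6:46 AM–1:42 PM = 6 h 56 min
Sat: 7:39 AM–12:50 PM = 5 h 11 min; less 15 min break → 4 h 56 min
Sun: 9:13 AM–2:38 PM = 5 h 25 min
Total: 5 h 58 min + 8 h 20 min + 6 h 56 min + 4 h 56 min + 5 h 25 min = 31 h 35 min.

31 h 35 min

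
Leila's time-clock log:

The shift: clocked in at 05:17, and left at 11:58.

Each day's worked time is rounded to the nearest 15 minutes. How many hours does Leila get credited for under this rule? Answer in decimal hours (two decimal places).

6.75 hours

The shift: 05:17–11:58 = 6 h 41 min → rounds to 6 h 45 min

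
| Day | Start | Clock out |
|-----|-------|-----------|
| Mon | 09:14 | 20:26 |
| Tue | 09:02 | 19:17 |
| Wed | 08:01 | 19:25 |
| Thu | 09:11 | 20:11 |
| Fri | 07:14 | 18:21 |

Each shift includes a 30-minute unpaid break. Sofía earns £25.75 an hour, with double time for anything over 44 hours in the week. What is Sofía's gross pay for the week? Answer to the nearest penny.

Mon: 09:14–20:26 = 11 h 12 min; less 30 min break → 10 h 42 min
Tue: 09:02–19:17 = 10 h 15 min; less 30 min break → 9 h 45 min
Wed: 08:01–19:25 = 11 h 24 min; less 30 min break → 10 h 54 min
Thu: 09:11–20:11 = 11 h 0 min; less 30 min break → 10 h 30 min
Fri: 07:14–18:21 = 11 h 7 min; less 30 min break → 10 h 37 min
Total worked: 52 h 28 min = 3148 min.
Regular 44 h 0 min = 2640 min at £25.75/h; overtime 8 h 28 min = 508 min at £51.50/h.
Pay = (2640 × £25.75 + 508 × £51.50) ÷ 60 = £1569.03.

£1569.03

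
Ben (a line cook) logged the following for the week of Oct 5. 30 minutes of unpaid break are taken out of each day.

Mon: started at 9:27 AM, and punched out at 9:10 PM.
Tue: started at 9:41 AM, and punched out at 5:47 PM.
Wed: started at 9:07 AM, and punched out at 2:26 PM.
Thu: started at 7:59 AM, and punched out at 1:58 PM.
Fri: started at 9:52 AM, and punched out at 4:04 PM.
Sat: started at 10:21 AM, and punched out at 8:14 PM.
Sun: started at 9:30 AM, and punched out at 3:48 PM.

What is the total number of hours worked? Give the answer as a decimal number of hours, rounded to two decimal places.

50.00 hours

Mon: 9:27 AM–9:10 PM = 11 h 43 min; less 30 min break → 11 h 13 min
Tue: 9:41 AM–5:47 PM = 8 h 6 min; less 30 min break → 7 h 36 min
Wed: 9:07 AM–2:26 PM = 5 h 19 min; less 30 min break → 4 h 49 min
Thu: 7:59 AM–1:58 PM = 5 h 59 min; less 30 min break → 5 h 29 min
Fri: 9:52 AM–4:04 PM = 6 h 12 min; less 30 min break → 5 h 42 min
Sat: 10:21 AM–8:14 PM = 9 h 53 min; less 30 min break → 9 h 23 min
Sun: 9:30 AM–3:48 PM = 6 h 18 min; less 30 min break → 5 h 48 min
Total: 11 h 13 min + 7 h 36 min + 4 h 49 min + 5 h 29 min + 5 h 42 min + 9 h 23 min + 5 h 48 min = 50 h 0 min.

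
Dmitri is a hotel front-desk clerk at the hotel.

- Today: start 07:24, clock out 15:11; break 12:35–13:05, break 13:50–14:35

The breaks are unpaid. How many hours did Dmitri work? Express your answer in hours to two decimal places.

6.53 hours

Today: 07:24–15:11 = 7 h 47 min; less 75 min break → 6 h 32 min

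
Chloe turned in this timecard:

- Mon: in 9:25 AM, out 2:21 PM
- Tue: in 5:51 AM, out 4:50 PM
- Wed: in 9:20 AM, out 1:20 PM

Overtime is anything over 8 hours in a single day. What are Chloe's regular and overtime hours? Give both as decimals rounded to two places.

Regular 16.93 hours, overtime 2.98 hours

Mon: 9:25 AM–2:21 PM = 4 h 56 min
Tue: 5:51 AM–4:50 PM = 10 h 59 min
Wed: 9:20 AM–1:20 PM = 4 h 0 min
Mon reg 4 h 56 min / OT 0 h 0 min; Tue reg 8 h 0 min / OT 2 h 59 min; Wed reg 4 h 0 min / OT 0 h 0 min.
Totals: regular 16 h 56 min, overtime 2 h 59 min.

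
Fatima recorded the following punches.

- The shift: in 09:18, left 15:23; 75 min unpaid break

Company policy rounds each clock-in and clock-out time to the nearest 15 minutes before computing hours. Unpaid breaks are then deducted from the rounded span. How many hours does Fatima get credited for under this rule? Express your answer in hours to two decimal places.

The shift: in 09:18→09:15, out 15:23→15:30; 6 h 15 min − 75 min = 5 h 0 min

5.00 hours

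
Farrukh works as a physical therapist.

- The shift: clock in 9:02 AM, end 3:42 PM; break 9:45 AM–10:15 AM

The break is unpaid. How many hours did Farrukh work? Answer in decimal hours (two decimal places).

The shift: 9:02 AM–3:42 PM = 6 h 40 min; less 30 min break → 6 h 10 min

6.17 hours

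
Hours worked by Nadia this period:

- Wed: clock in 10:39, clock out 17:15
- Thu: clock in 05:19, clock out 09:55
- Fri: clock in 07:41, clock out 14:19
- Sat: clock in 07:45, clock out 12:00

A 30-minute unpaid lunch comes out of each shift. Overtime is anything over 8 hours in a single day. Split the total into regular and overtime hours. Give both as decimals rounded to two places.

Regular 20.08 hours, overtime 0.00 hours

Wed: 10:39–17:15 = 6 h 36 min; less 30 min break → 6 h 6 min
Thu: 05:19–09:55 = 4 h 36 min; less 30 min break → 4 h 6 min
Fri: 07:41–14:19 = 6 h 38 min; less 30 min break → 6 h 8 min
Sat: 07:45–12:00 = 4 h 15 min; less 30 min break → 3 h 45 min
Wed reg 6 h 6 min / OT 0 h 0 min; Thu reg 4 h 6 min / OT 0 h 0 min; Fri reg 6 h 8 min / OT 0 h 0 min; Sat reg 3 h 45 min / OT 0 h 0 min.
Totals: regular 20 h 5 min, overtime 0 h 0 min.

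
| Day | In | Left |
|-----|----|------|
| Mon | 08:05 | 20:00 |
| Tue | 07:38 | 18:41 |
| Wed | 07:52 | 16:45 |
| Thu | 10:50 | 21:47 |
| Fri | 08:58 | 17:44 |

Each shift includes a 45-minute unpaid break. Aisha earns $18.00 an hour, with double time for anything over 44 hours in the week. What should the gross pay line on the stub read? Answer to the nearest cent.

$929.40

Mon: 08:05–20:00 = 11 h 55 min; less 45 min break → 11 h 10 min
Tue: 07:38–18:41 = 11 h 3 min; less 45 min break → 10 h 18 min
Wed: 07:52–16:45 = 8 h 53 min; less 45 min break → 8 h 8 min
Thu: 10:50–21:47 = 10 h 57 min; less 45 min break → 10 h 12 min
Fri: 08:58–17:44 = 8 h 46 min; less 45 min break → 8 h 1 min
Total worked: 47 h 49 min = 2869 min.
Regular 44 h 0 min = 2640 min at $18.00/h; overtime 3 h 49 min = 229 min at $36.00/h.
Pay = (2640 × $18.00 + 229 × $36.00) ÷ 60 = $929.40.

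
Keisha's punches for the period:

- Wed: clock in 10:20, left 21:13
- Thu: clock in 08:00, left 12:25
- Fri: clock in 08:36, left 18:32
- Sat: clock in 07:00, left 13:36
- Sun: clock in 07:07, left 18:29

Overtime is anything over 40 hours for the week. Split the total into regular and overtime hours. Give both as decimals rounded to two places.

Wed: 10:20–21:13 = 10 h 53 min
Thu: 08:00–12:25 = 4 h 25 min
Fri: 08:36–18:32 = 9 h 56 min
Sat: 07:00–13:36 = 6 h 36 min
Sun: 07:07–18:29 = 11 h 22 min
Total worked: 43 h 12 min = 43.20 h.
Threshold 40 h → overtime 3 h 12 min, regular 40 h 0 min.

Regular 40.00 hours, overtime 3.20 hours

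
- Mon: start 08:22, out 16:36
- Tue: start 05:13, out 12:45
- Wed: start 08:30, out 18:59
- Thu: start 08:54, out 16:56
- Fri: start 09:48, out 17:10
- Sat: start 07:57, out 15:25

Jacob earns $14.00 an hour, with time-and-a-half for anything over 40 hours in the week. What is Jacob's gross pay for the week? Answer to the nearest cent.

$751.45

Mon: 08:22–16:36 = 8 h 14 min
Tue: 05:13–12:45 = 7 h 32 min
Wed: 08:30–18:59 = 10 h 29 min
Thu: 08:54–16:56 = 8 h 2 min
Fri: 09:48–17:10 = 7 h 22 min
Sat: 07:57–15:25 = 7 h 28 min
Total worked: 49 h 7 min = 2947 min.
Regular 40 h 0 min = 2400 min at $14.00/h; overtime 9 h 7 min = 547 min at $21.00/h.
Pay = (2400 × $14.00 + 547 × $21.00) ÷ 60 = $751.45.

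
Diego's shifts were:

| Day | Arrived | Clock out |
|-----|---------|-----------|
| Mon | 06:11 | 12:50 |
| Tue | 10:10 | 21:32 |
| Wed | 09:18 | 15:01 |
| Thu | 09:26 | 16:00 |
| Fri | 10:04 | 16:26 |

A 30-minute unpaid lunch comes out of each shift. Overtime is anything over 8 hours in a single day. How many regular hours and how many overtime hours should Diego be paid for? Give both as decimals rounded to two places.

Mon: 06:11–12:50 = 6 h 39 min; less 30 min break → 6 h 9 min
Tue: 10:10–21:32 = 11 h 22 min; less 30 min break → 10 h 52 min
Wed: 09:18–15:01 = 5 h 43 min; less 30 min break → 5 h 13 min
Thu: 09:26–16:00 = 6 h 34 min; less 30 min break → 6 h 4 min
Fri: 10:04–16:26 = 6 h 22 min; less 30 min break → 5 h 52 min
Mon reg 6 h 9 min / OT 0 h 0 min; Tue reg 8 h 0 min / OT 2 h 52 min; Wed reg 5 h 13 min / OT 0 h 0 min; Thu reg 6 h 4 min / OT 0 h 0 min; Fri reg 5 h 52 min / OT 0 h 0 min.
Totals: regular 31 h 18 min, overtime 2 h 52 min.

Regular 31.30 hours, overtime 2.87 hours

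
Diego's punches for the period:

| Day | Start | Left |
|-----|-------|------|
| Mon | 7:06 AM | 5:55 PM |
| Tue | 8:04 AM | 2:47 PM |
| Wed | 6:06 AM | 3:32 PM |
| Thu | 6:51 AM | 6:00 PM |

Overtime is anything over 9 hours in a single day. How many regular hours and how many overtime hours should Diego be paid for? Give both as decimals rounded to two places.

Regular 33.72 hours, overtime 4.40 hours

Mon: 7:06 AM–5:55 PM = 10 h 49 min
Tue: 8:04 AM–2:47 PM = 6 h 43 min
Wed: 6:06 AM–3:32 PM = 9 h 26 min
Thu: 6:51 AM–6:00 PM = 11 h 9 min
Mon reg 9 h 0 min / OT 1 h 49 min; Tue reg 6 h 43 min / OT 0 h 0 min; Wed reg 9 h 0 min / OT 0 h 26 min; Thu reg 9 h 0 min / OT 2 h 9 min.
Totals: regular 33 h 43 min, overtime 4 h 24 min.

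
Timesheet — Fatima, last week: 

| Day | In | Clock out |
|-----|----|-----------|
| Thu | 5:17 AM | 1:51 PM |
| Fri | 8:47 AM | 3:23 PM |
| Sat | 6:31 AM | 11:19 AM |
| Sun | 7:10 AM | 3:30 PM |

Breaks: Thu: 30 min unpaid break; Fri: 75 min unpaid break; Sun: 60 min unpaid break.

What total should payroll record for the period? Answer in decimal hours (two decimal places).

Thu: 5:17 AM–1:51 PM = 8 h 34 min; less 30 min break → 8 h 4 min
Fri: 8:47 AM–3:23 PM = 6 h 36 min; less 75 min break → 5 h 21 min
Sat: 6:31 AM–11:19 AM = 4 h 48 min
Sun: 7:10 AM–3:30 PM = 8 h 20 min; less 60 min break → 7 h 20 min
Total: 8 h 4 min + 5 h 21 min + 4 h 48 min + 7 h 20 min = 25 h 33 min.

25.55 hours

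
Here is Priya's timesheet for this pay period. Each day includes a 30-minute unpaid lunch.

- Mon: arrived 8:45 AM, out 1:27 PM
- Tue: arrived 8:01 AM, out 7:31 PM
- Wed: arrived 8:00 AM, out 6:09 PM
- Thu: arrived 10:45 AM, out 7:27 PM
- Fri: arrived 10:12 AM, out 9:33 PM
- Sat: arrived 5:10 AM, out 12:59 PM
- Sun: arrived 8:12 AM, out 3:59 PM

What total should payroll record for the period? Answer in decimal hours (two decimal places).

58.50 hours

Mon: 8:45 AM–1:27 PM = 4 h 42 min; less 30 min break → 4 h 12 min
Tue: 8:01 AM–7:31 PM = 11 h 30 min; less 30 min break → 11 h 0 min
Wed: 8:00 AM–6:09 PM = 10 h 9 min; less 30 min break → 9 h 39 min
Thu: 10:45 AM–7:27 PM = 8 h 42 min; less 30 min break → 8 h 12 min
Fri: 10:12 AM–9:33 PM = 11 h 21 min; less 30 min break → 10 h 51 min
Sat: 5:10 AM–12:59 PM = 7 h 49 min; less 30 min break → 7 h 19 min
Sun: 8:12 AM–3:59 PM = 7 h 47 min; less 30 min break → 7 h 17 min
Total: 4 h 12 min + 11 h 0 min + 9 h 39 min + 8 h 12 min + 10 h 51 min + 7 h 19 min + 7 h 17 min = 58 h 30 min.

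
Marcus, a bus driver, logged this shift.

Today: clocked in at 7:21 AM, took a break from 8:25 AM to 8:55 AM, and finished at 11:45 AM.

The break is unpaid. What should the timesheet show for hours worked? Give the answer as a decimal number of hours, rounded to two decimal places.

Today: 7:21 AM–11:45 AM = 4 h 24 min; less 30 min break → 3 h 54 min

3.90 hours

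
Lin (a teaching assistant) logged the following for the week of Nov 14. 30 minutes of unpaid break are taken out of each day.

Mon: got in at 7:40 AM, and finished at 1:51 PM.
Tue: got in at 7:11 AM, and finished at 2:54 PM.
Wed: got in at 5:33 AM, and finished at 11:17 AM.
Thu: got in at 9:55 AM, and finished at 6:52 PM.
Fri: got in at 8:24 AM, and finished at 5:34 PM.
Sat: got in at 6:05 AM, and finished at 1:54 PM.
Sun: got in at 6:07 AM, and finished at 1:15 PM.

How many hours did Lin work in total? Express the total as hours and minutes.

49 h 12 min

Mon: 7:40 AM–1:51 PM = 6 h 11 min; less 30 min break → 5 h 41 min
Tue: 7:11 AM–2:54 PM = 7 h 43 min; less 30 min break → 7 h 13 min
Wed: 5:33 AM–11:17 AM = 5 h 44 min; less 30 min break → 5 h 14 min
Thu: 9:55 AM–6:52 PM = 8 h 57 min; less 30 min break → 8 h 27 min
Fri: 8:24 AM–5:34 PM = 9 h 10 min; less 30 min break → 8 h 40 min
Sat: 6:05 AM–1:54 PM = 7 h 49 min; less 30 min break → 7 h 19 min
Sun: 6:07 AM–1:15 PM = 7 h 8 min; less 30 min break → 6 h 38 min
Total: 5 h 41 min + 7 h 13 min + 5 h 14 min + 8 h 27 min + 8 h 40 min + 7 h 19 min + 6 h 38 min = 49 h 12 min.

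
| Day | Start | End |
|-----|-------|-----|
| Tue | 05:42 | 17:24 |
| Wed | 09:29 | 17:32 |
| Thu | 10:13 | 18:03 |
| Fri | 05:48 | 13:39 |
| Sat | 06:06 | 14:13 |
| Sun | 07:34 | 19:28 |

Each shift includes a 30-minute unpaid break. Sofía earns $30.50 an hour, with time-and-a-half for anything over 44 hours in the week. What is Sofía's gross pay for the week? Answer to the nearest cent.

Tue: 05:42–17:24 = 11 h 42 min; less 30 min break → 11 h 12 min
Wed: 09:29–17:32 = 8 h 3 min; less 30 min break → 7 h 33 min
Thu: 10:13–18:03 = 7 h 50 min; less 30 min break → 7 h 20 min
Fri: 05:48–13:39 = 7 h 51 min; less 30 min break → 7 h 21 min
Sat: 06:06–14:13 = 8 h 7 min; less 30 min break → 7 h 37 min
Sun: 07:34–19:28 = 11 h 54 min; less 30 min break → 11 h 24 min
Total worked: 52 h 27 min = 3147 min.
Regular 44 h 0 min = 2640 min at $30.50/h; overtime 8 h 27 min = 507 min at $45.75/h.
Pay = (2640 × $30.50 + 507 × $45.75) ÷ 60 = $1728.59.

$1728.59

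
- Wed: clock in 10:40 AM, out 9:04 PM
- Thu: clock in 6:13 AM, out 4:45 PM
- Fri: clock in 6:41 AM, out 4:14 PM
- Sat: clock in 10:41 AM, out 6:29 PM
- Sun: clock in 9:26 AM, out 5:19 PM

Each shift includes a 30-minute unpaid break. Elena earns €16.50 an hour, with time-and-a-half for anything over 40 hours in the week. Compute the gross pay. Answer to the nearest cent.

€750.75

Wed: 10:40 AM–9:04 PM = 10 h 24 min; less 30 min break → 9 h 54 min
Thu: 6:13 AM–4:45 PM = 10 h 32 min; less 30 min break → 10 h 2 min
Fri: 6:41 AM–4:14 PM = 9 h 33 min; less 30 min break → 9 h 3 min
Sat: 10:41 AM–6:29 PM = 7 h 48 min; less 30 min break → 7 h 18 min
Sun: 9:26 AM–5:19 PM = 7 h 53 min; less 30 min break → 7 h 23 min
Total worked: 43 h 40 min = 2620 min.
Regular 40 h 0 min = 2400 min at €16.50/h; overtime 3 h 40 min = 220 min at €24.75/h.
Pay = (2400 × €16.50 + 220 × €24.75) ÷ 60 = €750.75.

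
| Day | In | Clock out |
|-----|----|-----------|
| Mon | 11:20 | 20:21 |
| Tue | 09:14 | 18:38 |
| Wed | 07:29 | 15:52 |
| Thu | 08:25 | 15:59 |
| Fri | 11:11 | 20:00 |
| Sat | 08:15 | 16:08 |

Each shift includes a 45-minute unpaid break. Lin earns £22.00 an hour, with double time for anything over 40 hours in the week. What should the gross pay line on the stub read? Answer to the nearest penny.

Mon: 11:20–20:21 = 9 h 1 min; less 45 min break → 8 h 16 min
Tue: 09:14–18:38 = 9 h 24 min; less 45 min break → 8 h 39 min
Wed: 07:29–15:52 = 8 h 23 min; less 45 min break → 7 h 38 min
Thu: 08:25–15:59 = 7 h 34 min; less 45 min break → 6 h 49 min
Fri: 11:11–20:00 = 8 h 49 min; less 45 min break → 8 h 4 min
Sat: 08:15–16:08 = 7 h 53 min; less 45 min break → 7 h 8 min
Total worked: 46 h 34 min = 2794 min.
Regular 40 h 0 min = 2400 min at £22.00/h; overtime 6 h 34 min = 394 min at £44.00/h.
Pay = (2400 × £22.00 + 394 × £44.00) ÷ 60 = £1168.93.

£1168.93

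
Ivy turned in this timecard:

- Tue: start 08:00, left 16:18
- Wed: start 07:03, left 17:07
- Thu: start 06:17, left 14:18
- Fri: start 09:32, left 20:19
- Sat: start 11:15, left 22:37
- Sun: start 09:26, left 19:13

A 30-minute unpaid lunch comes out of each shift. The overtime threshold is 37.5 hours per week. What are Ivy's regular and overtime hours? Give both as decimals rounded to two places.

Regular 37.50 hours, overtime 17.82 hours

Tue: 08:00–16:18 = 8 h 18 min; less 30 min break → 7 h 48 min
Wed: 07:03–17:07 = 10 h 4 min; less 30 min break → 9 h 34 min
Thu: 06:17–14:18 = 8 h 1 min; less 30 min break → 7 h 31 min
Fri: 09:32–20:19 = 10 h 47 min; less 30 min break → 10 h 17 min
Sat: 11:15–22:37 = 11 h 22 min; less 30 min break → 10 h 52 min
Sun: 09:26–19:13 = 9 h 47 min; less 30 min break → 9 h 17 min
Total worked: 55 h 19 min = 55.32 h.
Threshold 37.5 h → overtime 17 h 49 min, regular 37 h 30 min.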